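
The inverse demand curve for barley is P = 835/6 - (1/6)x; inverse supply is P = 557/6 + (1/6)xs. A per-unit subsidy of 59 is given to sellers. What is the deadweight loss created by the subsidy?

Deadweight loss = 5221.5

Pre-subsidy: 835/6 - (1/6)x = 557/6 + (1/6)x gives x* = 139 and P* = 116.
With the subsidy, sellers receive Ps = Pb + 59 for each unit, where Pb is the price buyers pay.
On the curves, Pb = 835/6 - (1/6)x and Ps = 557/6 + (1/6)x; the wedge Ps − Pb = 59 gives 557/6 + (1/6)x − (835/6 - (1/6)x) = 59, so x' = 316.
Then Pb = 835/6 − (1/6)·316 = 86.5 and Ps = 557/6 + (1/6)·316 = 145.5.
The subsidy expands output by 316 − 139 = 177 past the efficient level; on those units the gap between marginal cost and willingness to pay runs from 0 up to 59.
DWL = ½ × 59 × 177 = 5221.5.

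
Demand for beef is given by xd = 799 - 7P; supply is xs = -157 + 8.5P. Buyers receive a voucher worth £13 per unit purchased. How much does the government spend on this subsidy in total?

Government cost = 168116/31

Pre-subsidy: 799 - 7P = -157 + 8.5P gives P* = 1912/31, x* = 11385/31.
With the rebate, buyers effectively pay Pb = Ps − 13, where Ps is the price sellers receive.
Demand in terms of Ps becomes xd = 799 − 7(Ps − 13) = 890 - 7Ps. Setting this equal to supply: 890 - 7Ps = -157 + 8.5Ps, so Ps = 2094/31.
Buyers pay Pb = 2094/31 − 13 = 1691/31; x' = -157 + 8.5·(2094/31) = 12932/31.
Government outlay = subsidy × quantity = 13 × 12932/31 = 168116/31.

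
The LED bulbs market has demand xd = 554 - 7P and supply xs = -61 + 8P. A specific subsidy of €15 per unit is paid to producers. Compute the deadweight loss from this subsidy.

Deadweight loss = €420

Pre-subsidy: 554 - 7P = -61 + 8P gives P* = 41, x* = 267.
With the subsidy, sellers receive Ps = Pb + 15 for each unit, where Pb is the price buyers pay.
Supply in terms of Pb becomes xs = -61 + 8(Pb + 15) = 59 + 8Pb. Setting this equal to demand: 554 - 7Pb = 59 + 8Pb, so Pb = 33.
Sellers receive Ps = 33 + 15 = 48; x' = 554 − 7·33 = 323.
The subsidy expands output by 323 − 267 = 56 past the efficient level; on those units the gap between marginal cost and willingness to pay runs from 0 up to 15.
DWL = ½ × 15 × 56 = 420.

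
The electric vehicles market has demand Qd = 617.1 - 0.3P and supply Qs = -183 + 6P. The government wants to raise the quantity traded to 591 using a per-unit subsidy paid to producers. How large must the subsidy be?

Required subsidy s = 42 per unit

At Q = 591, invert demand for the buyer price: Pb = (617.1 − 591)/0.3 = 87; invert supply for the seller price: Ps = (591 − (-183))/6 = 129.
The subsidy must fill the gap: s = Ps − Pb = 129 − 87 = 42.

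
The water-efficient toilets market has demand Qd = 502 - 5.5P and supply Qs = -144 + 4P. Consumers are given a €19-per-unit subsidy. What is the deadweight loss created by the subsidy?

Pre-subsidy: 502 - 5.5P = -144 + 4P gives P* = 68, Q* = 128.
With the rebate, buyers effectively pay Pb = Ps − 19, where Ps is the price sellers receive.
Demand in terms of Ps becomes Qd = 502 − 5.5(Ps − 19) = 606.5 - 5.5Ps. Setting this equal to supply: 606.5 - 5.5Ps = -144 + 4Ps, so Ps = 79.
Buyers pay Pb = 79 − 19 = 60; Q' = -144 + 4·79 = 172.
The subsidy expands output by 172 − 128 = 44 past the efficient level; on those units the gap between marginal cost and willingness to pay runs from 0 up to 19.
DWL = ½ × 19 × 44 = 418.

Deadweight loss = €418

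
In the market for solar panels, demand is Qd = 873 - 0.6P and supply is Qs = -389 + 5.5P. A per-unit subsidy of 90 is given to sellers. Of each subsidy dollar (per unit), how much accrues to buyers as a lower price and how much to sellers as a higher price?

Pre-subsidy: 873 - 0.6P = -389 + 5.5P gives P* = 12620/61, Q* = 45681/61.
With the subsidy, sellers receive Ps = Pb + 90 for each unit, where Pb is the price buyers pay.
Supply in terms of Pb becomes Qs = -389 + 5.5(Pb + 90) = 106 + 5.5Pb. Setting this equal to demand: 873 - 0.6Pb = 106 + 5.5Pb, so Pb = 7670/61.
Sellers receive Ps = 7670/61 + 90 = 13160/61; Q' = 873 − 0.6·(7670/61) = 48651/61.
Buyers' price falls by P* − Pb = 12620/61 − 7670/61 = 4950/61; sellers' price rises by Ps − P* = 13160/61 − 12620/61 = 540/61.

Buyers gain 4950/61 per unit; sellers gain 540/61 per unit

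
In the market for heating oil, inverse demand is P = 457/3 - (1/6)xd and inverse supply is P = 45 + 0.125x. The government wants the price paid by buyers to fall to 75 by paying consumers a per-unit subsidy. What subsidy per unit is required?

Required subsidy s = 28 per unit

At a buyer price of 75, quantity demanded is 914 − 6·75 = 464.
Sellers supply 464 only when they receive Ps = 45 + 0.125·464 = 103.
s = Ps − Pb = 103 − 75 = 28.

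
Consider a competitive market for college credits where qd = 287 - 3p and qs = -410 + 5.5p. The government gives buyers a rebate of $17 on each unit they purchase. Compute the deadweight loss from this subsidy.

Pre-subsidy: 287 - 3p = -410 + 5.5p gives p* = 82, q* = 41.
With the rebate, buyers effectively pay pb = ps − 17, where ps is the price sellers receive.
Demand in terms of ps becomes qd = 287 − 3(ps − 17) = 338 - 3ps. Setting this equal to supply: 338 - 3ps = -410 + 5.5ps, so ps = 88.
Buyers pay pb = 88 − 17 = 71; q' = -410 + 5.5·88 = 74.
The subsidy expands output by 74 − 41 = 33 past the efficient level; on those units the gap between marginal cost and willingness to pay runs from 0 up to 17.
DWL = ½ × 17 × 33 = 280.5.

Deadweight loss = $280.5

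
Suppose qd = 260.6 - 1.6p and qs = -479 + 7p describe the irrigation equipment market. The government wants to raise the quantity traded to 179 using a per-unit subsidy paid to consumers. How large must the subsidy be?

At q = 179, invert demand for the buyer price: pb = (260.6 − 179)/1.6 = 51; invert supply for the seller price: ps = (179 − (-479))/7 = 94.
The subsidy must fill the gap: s = ps − pb = 94 − 51 = 43.

Required subsidy s = 43 per unit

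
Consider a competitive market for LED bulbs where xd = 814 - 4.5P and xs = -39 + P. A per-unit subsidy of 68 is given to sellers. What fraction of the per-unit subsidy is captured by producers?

Pre-subsidy: 814 - 4.5P = -39 + P gives P* = 1706/11, x* = 1277/11.
With the subsidy, sellers receive Ps = Pb + 68 for each unit, where Pb is the price buyers pay.
Supply in terms of Pb becomes xs = -39 + 1(Pb + 68) = 29 + Pb. Setting this equal to demand: 814 - 4.5Pb = 29 + Pb, so Pb = 1570/11.
Sellers receive Ps = 1570/11 + 68 = 2318/11; x' = 814 − 4.5·(1570/11) = 1889/11.
Buyers' price falls by P* − Pb = 1706/11 − 1570/11 = 136/11; sellers' price rises by Ps − P* = 2318/11 − 1706/11 = 612/11.
So producers capture (612/11)/68 = 9/11 of each unit of subsidy.

Producer share = 9/11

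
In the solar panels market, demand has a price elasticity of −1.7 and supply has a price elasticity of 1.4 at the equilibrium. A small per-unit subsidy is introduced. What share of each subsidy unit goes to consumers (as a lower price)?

Consumer share = 14/31

For a small subsidy around the equilibrium, the benefit split depends on the relative slopes, which at a point are proportional to the elasticities.
Buyer share = εs/(εs + |εd|) = 1.4/(1.4 + 1.7) = 14/31; seller share = |εd|/(εs + |εd|) = 17/31.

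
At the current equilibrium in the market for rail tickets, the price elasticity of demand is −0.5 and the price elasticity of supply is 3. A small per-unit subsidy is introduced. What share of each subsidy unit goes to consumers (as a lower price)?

Consumer share = 6/7

For a small subsidy around the equilibrium, the benefit split depends on the relative slopes, which at a point are proportional to the elasticities.
Buyer share = εs/(εs + |εd|) = 3/(3 + 0.5) = 6/7; seller share = |εd|/(εs + |εd|) = 1/7.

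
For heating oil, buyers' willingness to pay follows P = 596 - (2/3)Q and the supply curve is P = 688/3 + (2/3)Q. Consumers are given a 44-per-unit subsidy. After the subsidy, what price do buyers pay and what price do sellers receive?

Buyers pay 1172/3; sellers receive 1304/3

Pre-subsidy: 596 - (2/3)Q = 688/3 + (2/3)Q gives Q* = 275 and P* = 1238/3.
With the rebate, buyers effectively pay Pb = Ps − 44, where Ps is the price sellers receive.
On the curves, Pb = 596 - (2/3)Q and Ps = 688/3 + (2/3)Q; the wedge Ps − Pb = 44 gives 688/3 + (2/3)Q − (596 - (2/3)Q) = 44, so Q' = 308.
Then Pb = 596 − (2/3)·308 = 1172/3 and Ps = 688/3 + (2/3)·308 = 1304/3.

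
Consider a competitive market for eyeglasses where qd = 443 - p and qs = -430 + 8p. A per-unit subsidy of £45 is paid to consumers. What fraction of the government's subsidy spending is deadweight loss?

DWL / government spending = 10/193

Pre-subsidy: 443 - p = -430 + 8p gives p* = 97, q* = 346.
With the rebate, buyers effectively pay pb = ps − 45, where ps is the price sellers receive.
Demand in terms of ps becomes qd = 443 − 1(ps − 45) = 488 - ps. Setting this equal to supply: 488 - ps = -430 + 8ps, so ps = 102.
Buyers pay pb = 102 − 45 = 57; q' = -430 + 8·102 = 386.
ΔCS = ½(346 + 386)(97 − 57) = 14640; ΔPS = ½(346 + 386)(102 − 97) = 1830.
Government spending = 45 × 386 = 17370.
DWL = ½ × 45 × (386 − 346) = 900; fraction = 900 / 17370 = 10/193.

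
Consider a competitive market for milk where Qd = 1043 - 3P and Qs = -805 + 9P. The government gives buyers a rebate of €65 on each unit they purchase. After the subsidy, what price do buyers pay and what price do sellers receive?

Buyers pay €105.25; sellers receive €170.25

Pre-subsidy: 1043 - 3P = -805 + 9P gives P* = 154, Q* = 581.
With the rebate, buyers effectively pay Pb = Ps − 65, where Ps is the price sellers receive.
Demand in terms of Ps becomes Qd = 1043 − 3(Ps − 65) = 1238 - 3Ps. Setting this equal to supply: 1238 - 3Ps = -805 + 9Ps, so Ps = 170.25.
Buyers pay Pb = 170.25 − 65 = 105.25; Q' = -805 + 9·170.25 = 727.25.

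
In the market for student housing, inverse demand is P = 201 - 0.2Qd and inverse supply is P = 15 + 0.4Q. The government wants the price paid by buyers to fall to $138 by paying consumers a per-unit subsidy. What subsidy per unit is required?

At a buyer price of 138, quantity demanded is 1005 − 5·138 = 315.
Sellers supply 315 only when they receive Ps = 15 + 0.4·315 = 141.
s = Ps − Pb = 141 − 138 = 3.

Required subsidy s = $3 per unit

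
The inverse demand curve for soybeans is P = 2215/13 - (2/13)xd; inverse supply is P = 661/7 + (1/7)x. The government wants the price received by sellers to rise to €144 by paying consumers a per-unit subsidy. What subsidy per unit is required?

Required subsidy s = €27 per unit

At a seller price of 144, quantity supplied is -661 + 7·144 = 347.
Buyers absorb 347 only when they pay Pb = 2215/13 − (2/13)·347 = 117.
s = Ps − Pb = 144 − 117 = 27.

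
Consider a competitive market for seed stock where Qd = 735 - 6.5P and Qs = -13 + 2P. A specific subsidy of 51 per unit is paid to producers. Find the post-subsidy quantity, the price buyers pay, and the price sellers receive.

Pre-subsidy: 735 - 6.5P = -13 + 2P gives P* = 88, Q* = 163.
With the subsidy, sellers receive Ps = Pb + 51 for each unit, where Pb is the price buyers pay.
Supply in terms of Pb becomes Qs = -13 + 2(Pb + 51) = 89 + 2Pb. Setting this equal to demand: 735 - 6.5Pb = 89 + 2Pb, so Pb = 76.
Sellers receive Ps = 76 + 51 = 127; Q' = 735 − 6.5·76 = 241.

Q' = 241; buyers pay 76; sellers receive 127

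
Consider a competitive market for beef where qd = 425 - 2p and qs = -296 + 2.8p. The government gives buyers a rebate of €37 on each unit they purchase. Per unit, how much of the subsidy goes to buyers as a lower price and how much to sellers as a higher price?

Buyers gain 259/12 per unit; sellers gain 185/12 per unit

Pre-subsidy: 425 - 2p = -296 + 2.8p gives p* = 3605/24, q* = 1495/12.
With the rebate, buyers effectively pay pb = ps − 37, where ps is the price sellers receive.
Demand in terms of ps becomes qd = 425 − 2(ps − 37) = 499 - 2ps. Setting this equal to supply: 499 - 2ps = -296 + 2.8ps, so ps = 165.625.
Buyers pay pb = 165.625 − 37 = 128.625; q' = -296 + 2.8·165.625 = 167.75.
Buyers' price falls by p* − pb = 3605/24 − 128.625 = 259/12; sellers' price rises by ps − p* = 165.625 − 3605/24 = 185/12.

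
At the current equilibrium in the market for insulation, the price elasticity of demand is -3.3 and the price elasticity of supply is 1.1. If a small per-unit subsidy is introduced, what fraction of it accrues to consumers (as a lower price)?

Consumer share = 0.25

For a small subsidy around the equilibrium, the benefit split depends on the relative slopes, which at a point are proportional to the elasticities.
Buyer share = εs/(εs + |εd|) = 1.1/(1.1 + 3.3) = 0.25; seller share = |εd|/(εs + |εd|) = 0.75.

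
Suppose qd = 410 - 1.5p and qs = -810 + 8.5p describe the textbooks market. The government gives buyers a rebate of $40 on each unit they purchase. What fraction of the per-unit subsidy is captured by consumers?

Pre-subsidy: 410 - 1.5p = -810 + 8.5p gives p* = 122, q* = 227.
With the rebate, buyers effectively pay pb = ps − 40, where ps is the price sellers receive.
Demand in terms of ps becomes qd = 410 − 1.5(ps − 40) = 470 - 1.5ps. Setting this equal to supply: 470 - 1.5ps = -810 + 8.5ps, so ps = 128.
Buyers pay pb = 128 − 40 = 88; q' = -810 + 8.5·128 = 278.
Buyers' price falls by p* − pb = 122 − 88 = 34; sellers' price rises by ps − p* = 128 − 122 = 6.
So consumers capture 34/40 = 0.85 of each unit of subsidy.

Consumer share = 0.85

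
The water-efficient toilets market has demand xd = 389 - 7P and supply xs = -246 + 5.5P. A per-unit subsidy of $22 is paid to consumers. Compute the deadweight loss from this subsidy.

Deadweight loss = $745.36

Pre-subsidy: 389 - 7P = -246 + 5.5P gives P* = 50.8, x* = 33.4.
With the rebate, buyers effectively pay Pb = Ps − 22, where Ps is the price sellers receive.
Demand in terms of Ps becomes xd = 389 − 7(Ps − 22) = 543 - 7Ps. Setting this equal to supply: 543 - 7Ps = -246 + 5.5Ps, so Ps = 63.12.
Buyers pay Pb = 63.12 − 22 = 41.12; x' = -246 + 5.5·63.12 = 101.16.
The subsidy expands output by 101.16 − 33.4 = 67.76 past the efficient level; on those units the gap between marginal cost and willingness to pay runs from 0 up to 22.
DWL = ½ × 22 × 67.76 = 745.36.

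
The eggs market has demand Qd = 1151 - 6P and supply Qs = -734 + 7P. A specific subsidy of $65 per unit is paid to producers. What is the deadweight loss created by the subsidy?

Deadweight loss = $6825

Pre-subsidy: 1151 - 6P = -734 + 7P gives P* = 145, Q* = 281.
With the subsidy, sellers receive Ps = Pb + 65 for each unit, where Pb is the price buyers pay.
Supply in terms of Pb becomes Qs = -734 + 7(Pb + 65) = -279 + 7Pb. Setting this equal to demand: 1151 - 6Pb = -279 + 7Pb, so Pb = 110.
Sellers receive Ps = 110 + 65 = 175; Q' = 1151 − 6·110 = 491.
The subsidy expands output by 491 − 281 = 210 past the efficient level; on those units the gap between marginal cost and willingness to pay runs from 0 up to 65.
DWL = ½ × 65 × 210 = 6825.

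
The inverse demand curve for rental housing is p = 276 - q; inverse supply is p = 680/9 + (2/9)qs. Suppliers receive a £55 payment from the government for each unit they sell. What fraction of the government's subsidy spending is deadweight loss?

DWL / government spending = 45/418

Pre-subsidy: 276 - q = 680/9 + (2/9)q gives q* = 164 and p* = 112.
With the subsidy, sellers receive ps = pb + 55 for each unit, where pb is the price buyers pay.
On the curves, pb = 276 - q and ps = 680/9 + (2/9)q; the wedge ps − pb = 55 gives 680/9 + (2/9)q − (276 - q) = 55, so q' = 209.
Then pb = 276 − 1·209 = 67 and ps = 680/9 + (2/9)·209 = 122.
ΔCS = ½(164 + 209)(112 − 67) = 8392.5; ΔPS = ½(164 + 209)(122 − 112) = 1865.
Government spending = 55 × 209 = 11495.
DWL = ½ × 55 × (209 − 164) = 1237.5; fraction = 1237.5 / 11495 = 45/418.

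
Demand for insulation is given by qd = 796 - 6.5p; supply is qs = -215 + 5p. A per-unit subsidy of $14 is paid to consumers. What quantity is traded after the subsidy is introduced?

Pre-subsidy: 796 - 6.5p = -215 + 5p gives p* = 2022/23, q* = 5165/23.
With the rebate, buyers effectively pay pb = ps − 14, where ps is the price sellers receive.
Demand in terms of ps becomes qd = 796 − 6.5(ps − 14) = 887 - 6.5ps. Setting this equal to supply: 887 - 6.5ps = -215 + 5ps, so ps = 2204/23.
Buyers pay pb = 2204/23 − 14 = 1882/23; q' = -215 + 5·(2204/23) = 6075/23.

q' = 6075/23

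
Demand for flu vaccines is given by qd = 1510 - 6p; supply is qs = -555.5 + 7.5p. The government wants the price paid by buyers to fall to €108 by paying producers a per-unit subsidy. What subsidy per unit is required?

Required subsidy s = €81 per unit

At a buyer price of 108, quantity demanded is 1510 − 6·108 = 862.
Sellers supply 862 only when they receive ps with -555.5 + 7.5·ps = 862, i.e. ps = 189.
s = ps − pb = 189 − 108 = 81.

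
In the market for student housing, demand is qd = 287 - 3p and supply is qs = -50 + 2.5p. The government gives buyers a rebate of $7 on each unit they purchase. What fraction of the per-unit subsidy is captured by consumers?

Consumer share = 5/11

Pre-subsidy: 287 - 3p = -50 + 2.5p gives p* = 674/11, q* = 1135/11.
With the rebate, buyers effectively pay pb = ps − 7, where ps is the price sellers receive.
Demand in terms of ps becomes qd = 287 − 3(ps − 7) = 308 - 3ps. Setting this equal to supply: 308 - 3ps = -50 + 2.5ps, so ps = 716/11.
Buyers pay pb = 716/11 − 7 = 639/11; q' = -50 + 2.5·(716/11) = 1240/11.
Buyers' price falls by p* − pb = 674/11 − 639/11 = 35/11; sellers' price rises by ps − p* = 716/11 − 674/11 = 42/11.
So consumers capture (35/11)/7 = 5/11 of each unit of subsidy.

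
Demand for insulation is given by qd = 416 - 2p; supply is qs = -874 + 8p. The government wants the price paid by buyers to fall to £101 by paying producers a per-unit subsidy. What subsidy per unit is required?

Required subsidy s = £35 per unit

At a buyer price of 101, quantity demanded is 416 − 2·101 = 214.
Sellers supply 214 only when they receive ps with -874 + 8·ps = 214, i.e. ps = 136.
s = ps − pb = 136 − 101 = 35.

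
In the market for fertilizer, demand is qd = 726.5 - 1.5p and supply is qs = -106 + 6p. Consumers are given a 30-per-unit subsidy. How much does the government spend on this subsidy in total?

Government cost = 17880

Pre-subsidy: 726.5 - 1.5p = -106 + 6p gives p* = 111, q* = 560.
With the rebate, buyers effectively pay pb = ps − 30, where ps is the price sellers receive.
Demand in terms of ps becomes qd = 726.5 − 1.5(ps − 30) = 771.5 - 1.5ps. Setting this equal to supply: 771.5 - 1.5ps = -106 + 6ps, so ps = 117.
Buyers pay pb = 117 − 30 = 87; q' = -106 + 6·117 = 596.
Government outlay = subsidy × quantity = 30 × 596 = 17880.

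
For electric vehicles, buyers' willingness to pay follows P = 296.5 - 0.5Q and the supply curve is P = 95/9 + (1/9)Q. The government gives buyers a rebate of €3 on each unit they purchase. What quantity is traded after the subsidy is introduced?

Pre-subsidy: 296.5 - 0.5Q = 95/9 + (1/9)Q gives Q* = 5147/11 and P* = 688/11.
With the rebate, buyers effectively pay Pb = Ps − 3, where Ps is the price sellers receive.
On the curves, Pb = 296.5 - 0.5Q and Ps = 95/9 + (1/9)Q; the wedge Ps − Pb = 3 gives 95/9 + (1/9)Q − (296.5 - 0.5Q) = 3, so Q' = 5201/11.
Then Pb = 296.5 − 0.5·(5201/11) = 661/11 and Ps = 95/9 + (1/9)·(5201/11) = 694/11.

Q' = 5201/11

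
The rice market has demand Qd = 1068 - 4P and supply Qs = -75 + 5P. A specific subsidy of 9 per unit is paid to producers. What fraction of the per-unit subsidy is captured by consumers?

Pre-subsidy: 1068 - 4P = -75 + 5P gives P* = 127, Q* = 560.
With the subsidy, sellers receive Ps = Pb + 9 for each unit, where Pb is the price buyers pay.
Supply in terms of Pb becomes Qs = -75 + 5(Pb + 9) = -30 + 5Pb. Setting this equal to demand: 1068 - 4Pb = -30 + 5Pb, so Pb = 122.
Sellers receive Ps = 122 + 9 = 131; Q' = 1068 − 4·122 = 580.
Buyers' price falls by P* − Pb = 127 − 122 = 5; sellers' price rises by Ps − P* = 131 − 127 = 4.
So consumers capture 5/9 = 5/9 of each unit of subsidy.

Consumer share = 5/9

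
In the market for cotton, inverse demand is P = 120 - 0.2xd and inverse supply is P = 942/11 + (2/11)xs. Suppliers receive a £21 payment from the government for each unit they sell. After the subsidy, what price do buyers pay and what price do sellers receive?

Pre-subsidy: 120 - 0.2x = 942/11 + (2/11)x gives x* = 90 and P* = 102.
With the subsidy, sellers receive Ps = Pb + 21 for each unit, where Pb is the price buyers pay.
On the curves, Pb = 120 - 0.2x and Ps = 942/11 + (2/11)x; the wedge Ps − Pb = 21 gives 942/11 + (2/11)x − (120 - 0.2x) = 21, so x' = 145.
Then Pb = 120 − 0.2·145 = 91 and Ps = 942/11 + (2/11)·145 = 112.

Buyers pay £91; sellers receive £112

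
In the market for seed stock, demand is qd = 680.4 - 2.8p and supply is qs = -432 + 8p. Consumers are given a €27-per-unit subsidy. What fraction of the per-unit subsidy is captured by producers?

Producer share = 7/27

Pre-subsidy: 680.4 - 2.8p = -432 + 8p gives p* = 103, q* = 392.
With the rebate, buyers effectively pay pb = ps − 27, where ps is the price sellers receive.
Demand in terms of ps becomes qd = 680.4 − 2.8(ps − 27) = 756 - 2.8ps. Setting this equal to supply: 756 - 2.8ps = -432 + 8ps, so ps = 110.
Buyers pay pb = 110 − 27 = 83; q' = -432 + 8·110 = 448.
Buyers' price falls by p* − pb = 103 − 83 = 20; sellers' price rises by ps − p* = 110 − 103 = 7.
So producers capture 7/27 = 7/27 of each unit of subsidy.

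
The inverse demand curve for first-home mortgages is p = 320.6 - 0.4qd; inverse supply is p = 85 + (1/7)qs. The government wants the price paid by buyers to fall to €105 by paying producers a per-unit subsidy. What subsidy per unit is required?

At a buyer price of 105, quantity demanded is 801.5 − 2.5·105 = 539.
Sellers supply 539 only when they receive ps = 85 + (1/7)·539 = 162.
s = ps − pb = 162 − 105 = 57.

Required subsidy s = €57 per unit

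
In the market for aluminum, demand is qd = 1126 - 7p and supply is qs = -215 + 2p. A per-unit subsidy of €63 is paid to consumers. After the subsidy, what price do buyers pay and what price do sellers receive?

Buyers pay €135; sellers receive €198

Pre-subsidy: 1126 - 7p = -215 + 2p gives p* = 149, q* = 83.
With the rebate, buyers effectively pay pb = ps − 63, where ps is the price sellers receive.
Demand in terms of ps becomes qd = 1126 − 7(ps − 63) = 1567 - 7ps. Setting this equal to supply: 1567 - 7ps = -215 + 2ps, so ps = 198.
Buyers pay pb = 198 − 63 = 135; q' = -215 + 2·198 = 181.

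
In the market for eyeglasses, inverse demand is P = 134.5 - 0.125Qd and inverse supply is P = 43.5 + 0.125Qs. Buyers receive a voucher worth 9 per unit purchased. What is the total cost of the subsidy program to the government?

Pre-subsidy: 134.5 - 0.125Q = 43.5 + 0.125Q gives Q* = 364 and P* = 89.
With the rebate, buyers effectively pay Pb = Ps − 9, where Ps is the price sellers receive.
On the curves, Pb = 134.5 - 0.125Q and Ps = 43.5 + 0.125Q; the wedge Ps − Pb = 9 gives 43.5 + 0.125Q − (134.5 - 0.125Q) = 9, so Q' = 400.
Then Pb = 134.5 − 0.125·400 = 84.5 and Ps = 43.5 + 0.125·400 = 93.5.
Government outlay = subsidy × quantity = 9 × 400 = 3600.

Government cost = 3600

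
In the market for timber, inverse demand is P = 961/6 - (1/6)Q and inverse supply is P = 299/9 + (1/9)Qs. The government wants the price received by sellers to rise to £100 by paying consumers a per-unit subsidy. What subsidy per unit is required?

At a seller price of 100, quantity supplied is -299 + 9·100 = 601.
Buyers absorb 601 only when they pay Pb = 961/6 − (1/6)·601 = 60.
s = Ps − Pb = 100 − 60 = 40.

Required subsidy s = £40 per unit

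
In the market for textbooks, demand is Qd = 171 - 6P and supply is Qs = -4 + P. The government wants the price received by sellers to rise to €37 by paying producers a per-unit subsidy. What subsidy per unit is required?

Required subsidy s = €14 per unit

At a seller price of 37, quantity supplied is -4 + 1·37 = 33.
Buyers absorb 33 only when they pay Pb with 171 − 6·Pb = 33, i.e. Pb = 23.
s = Ps − Pb = 37 − 23 = 14.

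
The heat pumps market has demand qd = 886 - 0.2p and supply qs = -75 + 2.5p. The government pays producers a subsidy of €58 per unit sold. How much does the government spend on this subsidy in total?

Government cost = 430940/9

Pre-subsidy: 886 - 0.2p = -75 + 2.5p gives p* = 9610/27, q* = 22000/27.
With the subsidy, sellers receive ps = pb + 58 for each unit, where pb is the price buyers pay.
Supply in terms of pb becomes qs = -75 + 2.5(pb + 58) = 70 + 2.5pb. Setting this equal to demand: 886 - 0.2pb = 70 + 2.5pb, so pb = 2720/9.
Sellers receive ps = 2720/9 + 58 = 3242/9; q' = 886 − 0.2·(2720/9) = 7430/9.
Government outlay = subsidy × quantity = 58 × 7430/9 = 430940/9.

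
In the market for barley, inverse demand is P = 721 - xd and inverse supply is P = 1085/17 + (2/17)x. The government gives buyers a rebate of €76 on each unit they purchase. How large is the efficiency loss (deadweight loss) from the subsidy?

Pre-subsidy: 721 - x = 1085/17 + (2/17)x gives x* = 588 and P* = 133.
With the rebate, buyers effectively pay Pb = Ps − 76, where Ps is the price sellers receive.
On the curves, Pb = 721 - x and Ps = 1085/17 + (2/17)x; the wedge Ps − Pb = 76 gives 1085/17 + (2/17)x − (721 - x) = 76, so x' = 656.
Then Pb = 721 − 1·656 = 65 and Ps = 1085/17 + (2/17)·656 = 141.
The subsidy expands output by 656 − 588 = 68 past the efficient level; on those units the gap between marginal cost and willingness to pay runs from 0 up to 76.
DWL = ½ × 76 × 68 = 2584.

Deadweight loss = €2584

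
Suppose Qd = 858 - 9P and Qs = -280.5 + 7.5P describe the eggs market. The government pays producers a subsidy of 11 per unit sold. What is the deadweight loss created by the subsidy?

Deadweight loss = 247.5

Pre-subsidy: 858 - 9P = -280.5 + 7.5P gives P* = 69, Q* = 237.
With the subsidy, sellers receive Ps = Pb + 11 for each unit, where Pb is the price buyers pay.
Supply in terms of Pb becomes Qs = -280.5 + 7.5(Pb + 11) = -198 + 7.5Pb. Setting this equal to demand: 858 - 9Pb = -198 + 7.5Pb, so Pb = 64.
Sellers receive Ps = 64 + 11 = 75; Q' = 858 − 9·64 = 282.
The subsidy expands output by 282 − 237 = 45 past the efficient level; on those units the gap between marginal cost and willingness to pay runs from 0 up to 11.
DWL = ½ × 11 × 45 = 247.5.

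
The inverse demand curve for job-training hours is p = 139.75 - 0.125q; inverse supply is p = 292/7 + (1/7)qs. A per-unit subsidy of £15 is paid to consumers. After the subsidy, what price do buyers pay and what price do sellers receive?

Pre-subsidy: 139.75 - 0.125q = 292/7 + (1/7)q gives q* = 366 and p* = 94.
With the rebate, buyers effectively pay pb = ps − 15, where ps is the price sellers receive.
On the curves, pb = 139.75 - 0.125q and ps = 292/7 + (1/7)q; the wedge ps − pb = 15 gives 292/7 + (1/7)q − (139.75 - 0.125q) = 15, so q' = 422.
Then pb = 139.75 − 0.125·422 = 87 and ps = 292/7 + (1/7)·422 = 102.

Buyers pay £87; sellers receive £102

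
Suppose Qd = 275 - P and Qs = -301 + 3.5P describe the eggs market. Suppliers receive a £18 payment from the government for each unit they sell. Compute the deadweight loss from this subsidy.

Deadweight loss = £126

Pre-subsidy: 275 - P = -301 + 3.5P gives P* = 128, Q* = 147.
With the subsidy, sellers receive Ps = Pb + 18 for each unit, where Pb is the price buyers pay.
Supply in terms of Pb becomes Qs = -301 + 3.5(Pb + 18) = -238 + 3.5Pb. Setting this equal to demand: 275 - Pb = -238 + 3.5Pb, so Pb = 114.
Sellers receive Ps = 114 + 18 = 132; Q' = 275 − 1·114 = 161.
The subsidy expands output by 161 − 147 = 14 past the efficient level; on those units the gap between marginal cost and willingness to pay runs from 0 up to 18.
DWL = ½ × 18 × 14 = 126.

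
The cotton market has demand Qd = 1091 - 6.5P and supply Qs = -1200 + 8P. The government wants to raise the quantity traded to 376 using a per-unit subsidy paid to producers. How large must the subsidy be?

At Q = 376, invert demand for the buyer price: Pb = (1091 − 376)/6.5 = 110; invert supply for the seller price: Ps = (376 − (-1200))/8 = 197.
The subsidy must fill the gap: s = Ps − Pb = 197 − 110 = 87.

Required subsidy s = 87 per unit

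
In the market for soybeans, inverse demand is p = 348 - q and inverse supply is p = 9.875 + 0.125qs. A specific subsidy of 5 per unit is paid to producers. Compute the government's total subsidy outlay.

Pre-subsidy: 348 - q = 9.875 + 0.125q gives q* = 2705/9 and p* = 427/9.
With the subsidy, sellers receive ps = pb + 5 for each unit, where pb is the price buyers pay.
On the curves, pb = 348 - q and ps = 9.875 + 0.125q; the wedge ps − pb = 5 gives 9.875 + 0.125q − (348 - q) = 5, so q' = 305.
Then pb = 348 − 1·305 = 43 and ps = 9.875 + 0.125·305 = 48.
Government outlay = subsidy × quantity = 5 × 305 = 1525.

Government cost = 1525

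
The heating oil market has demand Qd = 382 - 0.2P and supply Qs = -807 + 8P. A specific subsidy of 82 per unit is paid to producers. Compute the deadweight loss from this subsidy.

Pre-subsidy: 382 - 0.2P = -807 + 8P gives P* = 145, Q* = 353.
With the subsidy, sellers receive Ps = Pb + 82 for each unit, where Pb is the price buyers pay.
Supply in terms of Pb becomes Qs = -807 + 8(Pb + 82) = -151 + 8Pb. Setting this equal to demand: 382 - 0.2Pb = -151 + 8Pb, so Pb = 65.
Sellers receive Ps = 65 + 82 = 147; Q' = 382 − 0.2·65 = 369.
The subsidy expands output by 369 − 353 = 16 past the efficient level; on those units the gap between marginal cost and willingness to pay runs from 0 up to 82.
DWL = ½ × 82 × 16 = 656.

Deadweight loss = 656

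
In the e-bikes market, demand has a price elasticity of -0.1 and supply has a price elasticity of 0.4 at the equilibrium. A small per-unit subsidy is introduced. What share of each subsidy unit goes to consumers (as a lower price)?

Consumer share = 0.8

For a small subsidy around the equilibrium, the benefit split depends on the relative slopes, which at a point are proportional to the elasticities.
Buyer share = εs/(εs + |εd|) = 0.4/(0.4 + 0.1) = 0.8; seller share = |εd|/(εs + |εd|) = 0.2.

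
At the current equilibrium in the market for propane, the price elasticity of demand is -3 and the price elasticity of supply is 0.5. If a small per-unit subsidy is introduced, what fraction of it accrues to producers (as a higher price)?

For a small subsidy around the equilibrium, the benefit split depends on the relative slopes, which at a point are proportional to the elasticities.
Buyer share = εs/(εs + |εd|) = 0.5/(0.5 + 3) = 1/7; seller share = |εd|/(εs + |εd|) = 6/7.
So producers capture 6/7 of the subsidy.

Producer share = 6/7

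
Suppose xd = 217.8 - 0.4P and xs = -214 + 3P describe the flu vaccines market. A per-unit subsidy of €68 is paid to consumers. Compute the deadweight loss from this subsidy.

Deadweight loss = €816

Pre-subsidy: 217.8 - 0.4P = -214 + 3P gives P* = 127, x* = 167.
With the rebate, buyers effectively pay Pb = Ps − 68, where Ps is the price sellers receive.
Demand in terms of Ps becomes xd = 217.8 − 0.4(Ps − 68) = 245 - 0.4Ps. Setting this equal to supply: 245 - 0.4Ps = -214 + 3Ps, so Ps = 135.
Buyers pay Pb = 135 − 68 = 67; x' = -214 + 3·135 = 191.
The subsidy expands output by 191 − 167 = 24 past the efficient level; on those units the gap between marginal cost and willingness to pay runs from 0 up to 68.
DWL = ½ × 68 × 24 = 816.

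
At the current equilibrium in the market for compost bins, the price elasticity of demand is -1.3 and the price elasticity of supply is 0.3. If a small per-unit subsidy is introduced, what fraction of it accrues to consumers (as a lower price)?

Consumer share = 0.1875

For a small subsidy around the equilibrium, the benefit split depends on the relative slopes, which at a point are proportional to the elasticities.
Buyer share = εs/(εs + |εd|) = 0.3/(0.3 + 1.3) = 0.1875; seller share = |εd|/(εs + |εd|) = 0.8125.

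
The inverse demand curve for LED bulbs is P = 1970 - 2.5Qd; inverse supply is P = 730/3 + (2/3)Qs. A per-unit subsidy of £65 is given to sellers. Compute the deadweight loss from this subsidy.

Deadweight loss = 12675/19

Pre-subsidy: 1970 - 2.5Q = 730/3 + (2/3)Q gives Q* = 10360/19 and P* = 11530/19.
With the subsidy, sellers receive Ps = Pb + 65 for each unit, where Pb is the price buyers pay.
On the curves, Pb = 1970 - 2.5Q and Ps = 730/3 + (2/3)Q; the wedge Ps − Pb = 65 gives 730/3 + (2/3)Q − (1970 - 2.5Q) = 65, so Q' = 10750/19.
Then Pb = 1970 − 2.5·(10750/19) = 10555/19 and Ps = 730/3 + (2/3)·(10750/19) = 11790/19.
The subsidy expands output by 10750/19 − 10360/19 = 390/19 past the efficient level; on those units the gap between marginal cost and willingness to pay runs from 0 up to 65.
DWL = ½ × 65 × 390/19 = 12675/19.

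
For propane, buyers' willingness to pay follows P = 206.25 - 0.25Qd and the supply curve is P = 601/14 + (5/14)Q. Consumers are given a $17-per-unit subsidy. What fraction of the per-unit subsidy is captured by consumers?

Pre-subsidy: 206.25 - 0.25Q = 601/14 + (5/14)Q gives Q* = 269 and P* = 139.
With the rebate, buyers effectively pay Pb = Ps − 17, where Ps is the price sellers receive.
On the curves, Pb = 206.25 - 0.25Q and Ps = 601/14 + (5/14)Q; the wedge Ps − Pb = 17 gives 601/14 + (5/14)Q − (206.25 - 0.25Q) = 17, so Q' = 297.
Then Pb = 206.25 − 0.25·297 = 132 and Ps = 601/14 + (5/14)·297 = 149.
Buyers' price falls by P* − Pb = 139 − 132 = 7; sellers' price rises by Ps − P* = 149 − 139 = 10.
So consumers capture 7/17 = 7/17 of each unit of subsidy.

Consumer share = 7/17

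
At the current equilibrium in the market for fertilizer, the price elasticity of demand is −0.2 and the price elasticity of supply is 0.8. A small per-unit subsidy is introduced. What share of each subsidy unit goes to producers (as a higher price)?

Producer share = 0.2

For a small subsidy around the equilibrium, the benefit split depends on the relative slopes, which at a point are proportional to the elasticities.
Buyer share = εs/(εs + |εd|) = 0.8/(0.8 + 0.2) = 0.8; seller share = |εd|/(εs + |εd|) = 0.2.
So producers capture 0.2 of the subsidy.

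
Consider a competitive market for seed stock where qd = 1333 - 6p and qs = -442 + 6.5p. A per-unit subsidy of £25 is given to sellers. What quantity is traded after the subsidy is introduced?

q' = 559

Pre-subsidy: 1333 - 6p = -442 + 6.5p gives p* = 142, q* = 481.
With the subsidy, sellers receive ps = pb + 25 for each unit, where pb is the price buyers pay.
Supply in terms of pb becomes qs = -442 + 6.5(pb + 25) = -279.5 + 6.5pb. Setting this equal to demand: 1333 - 6pb = -279.5 + 6.5pb, so pb = 129.
Sellers receive ps = 129 + 25 = 154; q' = 1333 − 6·129 = 559.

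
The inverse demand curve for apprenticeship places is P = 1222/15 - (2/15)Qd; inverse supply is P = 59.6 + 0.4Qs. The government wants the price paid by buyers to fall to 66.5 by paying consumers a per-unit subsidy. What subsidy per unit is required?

Required subsidy s = 38 per unit

At a buyer price of 66.5, quantity demanded is 611 − 7.5·66.5 = 112.25.
Sellers supply 112.25 only when they receive Ps = 59.6 + 0.4·112.25 = 104.5.
s = Ps − Pb = 104.5 − 66.5 = 38.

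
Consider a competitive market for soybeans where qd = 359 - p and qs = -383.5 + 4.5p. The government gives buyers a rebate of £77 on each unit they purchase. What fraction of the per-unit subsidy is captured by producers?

Producer share = 2/11

Pre-subsidy: 359 - p = -383.5 + 4.5p gives p* = 135, q* = 224.
With the rebate, buyers effectively pay pb = ps − 77, where ps is the price sellers receive.
Demand in terms of ps becomes qd = 359 − 1(ps − 77) = 436 - ps. Setting this equal to supply: 436 - ps = -383.5 + 4.5ps, so ps = 149.
Buyers pay pb = 149 − 77 = 72; q' = -383.5 + 4.5·149 = 287.
Buyers' price falls by p* − pb = 135 − 72 = 63; sellers' price rises by ps − p* = 149 − 135 = 14.
So producers capture 14/77 = 2/11 of each unit of subsidy.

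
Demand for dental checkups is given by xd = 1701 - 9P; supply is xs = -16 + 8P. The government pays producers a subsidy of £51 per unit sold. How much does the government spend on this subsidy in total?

Pre-subsidy: 1701 - 9P = -16 + 8P gives P* = 101, x* = 792.
With the subsidy, sellers receive Ps = Pb + 51 for each unit, where Pb is the price buyers pay.
Supply in terms of Pb becomes xs = -16 + 8(Pb + 51) = 392 + 8Pb. Setting this equal to demand: 1701 - 9Pb = 392 + 8Pb, so Pb = 77.
Sellers receive Ps = 77 + 51 = 128; x' = 1701 − 9·77 = 1008.
Government outlay = subsidy × quantity = 51 × 1008 = 51408.

Government cost = £51408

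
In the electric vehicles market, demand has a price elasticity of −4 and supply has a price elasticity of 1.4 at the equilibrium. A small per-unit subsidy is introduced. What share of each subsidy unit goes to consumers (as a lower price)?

For a small subsidy around the equilibrium, the benefit split depends on the relative slopes, which at a point are proportional to the elasticities.
Buyer share = εs/(εs + |εd|) = 1.4/(1.4 + 4) = 7/27; seller share = |εd|/(εs + |εd|) = 20/27.

Consumer share = 7/27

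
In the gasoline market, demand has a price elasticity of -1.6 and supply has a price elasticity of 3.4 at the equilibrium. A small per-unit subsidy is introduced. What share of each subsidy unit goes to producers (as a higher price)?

For a small subsidy around the equilibrium, the benefit split depends on the relative slopes, which at a point are proportional to the elasticities.
Buyer share = εs/(εs + |εd|) = 3.4/(3.4 + 1.6) = 0.68; seller share = |εd|/(εs + |εd|) = 0.32.
So producers capture 0.32 of the subsidy.

Producer share = 0.32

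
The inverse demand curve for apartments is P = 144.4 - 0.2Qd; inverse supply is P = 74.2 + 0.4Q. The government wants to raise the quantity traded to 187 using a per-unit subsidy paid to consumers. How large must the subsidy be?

At Q = 187, from the demand curve buyers pay Pb = 144.4 − 0.2·187 = 107; from the supply curve sellers need Ps = 74.2 + 0.4·187 = 149.
The subsidy must fill the gap: s = Ps − Pb = 149 − 107 = 42.

Required subsidy s = 42 per unit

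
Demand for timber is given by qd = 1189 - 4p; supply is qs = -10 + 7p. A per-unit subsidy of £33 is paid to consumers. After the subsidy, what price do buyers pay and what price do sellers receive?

Pre-subsidy: 1189 - 4p = -10 + 7p gives p* = 109, q* = 753.
With the rebate, buyers effectively pay pb = ps − 33, where ps is the price sellers receive.
Demand in terms of ps becomes qd = 1189 − 4(ps − 33) = 1321 - 4ps. Setting this equal to supply: 1321 - 4ps = -10 + 7ps, so ps = 121.
Buyers pay pb = 121 − 33 = 88; q' = -10 + 7·121 = 837.

Buyers pay £88; sellers receive £121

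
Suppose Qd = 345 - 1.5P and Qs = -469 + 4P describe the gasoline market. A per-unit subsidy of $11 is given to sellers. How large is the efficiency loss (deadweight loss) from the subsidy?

Deadweight loss = $66

Pre-subsidy: 345 - 1.5P = -469 + 4P gives P* = 148, Q* = 123.
With the subsidy, sellers receive Ps = Pb + 11 for each unit, where Pb is the price buyers pay.
Supply in terms of Pb becomes Qs = -469 + 4(Pb + 11) = -425 + 4Pb. Setting this equal to demand: 345 - 1.5Pb = -425 + 4Pb, so Pb = 140.
Sellers receive Ps = 140 + 11 = 151; Q' = 345 − 1.5·140 = 135.
The subsidy expands output by 135 − 123 = 12 past the efficient level; on those units the gap between marginal cost and willingness to pay runs from 0 up to 11.
DWL = ½ × 11 × 12 = 66.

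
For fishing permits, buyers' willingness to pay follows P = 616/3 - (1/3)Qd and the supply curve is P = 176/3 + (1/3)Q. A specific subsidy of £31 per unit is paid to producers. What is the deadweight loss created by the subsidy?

Deadweight loss = £720.75

Pre-subsidy: 616/3 - (1/3)Q = 176/3 + (1/3)Q gives Q* = 220 and P* = 132.
With the subsidy, sellers receive Ps = Pb + 31 for each unit, where Pb is the price buyers pay.
On the curves, Pb = 616/3 - (1/3)Q and Ps = 176/3 + (1/3)Q; the wedge Ps − Pb = 31 gives 176/3 + (1/3)Q − (616/3 - (1/3)Q) = 31, so Q' = 266.5.
Then Pb = 616/3 − (1/3)·266.5 = 116.5 and Ps = 176/3 + (1/3)·266.5 = 147.5.
The subsidy expands output by 266.5 − 220 = 46.5 past the efficient level; on those units the gap between marginal cost and willingness to pay runs from 0 up to 31.
DWL = ½ × 31 × 46.5 = 720.75.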